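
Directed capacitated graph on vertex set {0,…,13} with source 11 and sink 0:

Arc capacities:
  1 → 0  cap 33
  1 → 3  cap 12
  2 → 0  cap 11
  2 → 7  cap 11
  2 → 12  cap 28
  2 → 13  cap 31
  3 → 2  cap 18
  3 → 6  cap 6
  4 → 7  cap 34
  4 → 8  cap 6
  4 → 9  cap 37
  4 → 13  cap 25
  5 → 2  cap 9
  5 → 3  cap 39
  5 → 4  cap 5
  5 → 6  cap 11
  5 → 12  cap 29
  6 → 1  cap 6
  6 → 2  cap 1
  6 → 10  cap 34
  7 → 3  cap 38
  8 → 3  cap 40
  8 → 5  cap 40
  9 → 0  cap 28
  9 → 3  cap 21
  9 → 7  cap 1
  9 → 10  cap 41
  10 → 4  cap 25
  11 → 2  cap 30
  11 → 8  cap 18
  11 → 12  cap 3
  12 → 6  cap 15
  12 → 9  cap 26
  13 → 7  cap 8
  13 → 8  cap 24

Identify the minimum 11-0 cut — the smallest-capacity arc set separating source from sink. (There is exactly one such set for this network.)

Min-cut arcs: {(2,0), (6,1), (9,0)} (total capacity 45)

augment #1: 11→2→0 push 11
augment #2: 11→12→9→0 push 3
augment #3: 11→2→12→9→0 push 19
augment #4: 11→8→3→6→1→0 push 6
augment #5: 11→8→5→4→9→0 push 5
augment #6: 11→8→5→12→9→0 push 1
max flow = 45; residual-reachable set from 11 gives S-side
cut edges (S→T): {(2,0), (6,1), (9,0)} total cap 45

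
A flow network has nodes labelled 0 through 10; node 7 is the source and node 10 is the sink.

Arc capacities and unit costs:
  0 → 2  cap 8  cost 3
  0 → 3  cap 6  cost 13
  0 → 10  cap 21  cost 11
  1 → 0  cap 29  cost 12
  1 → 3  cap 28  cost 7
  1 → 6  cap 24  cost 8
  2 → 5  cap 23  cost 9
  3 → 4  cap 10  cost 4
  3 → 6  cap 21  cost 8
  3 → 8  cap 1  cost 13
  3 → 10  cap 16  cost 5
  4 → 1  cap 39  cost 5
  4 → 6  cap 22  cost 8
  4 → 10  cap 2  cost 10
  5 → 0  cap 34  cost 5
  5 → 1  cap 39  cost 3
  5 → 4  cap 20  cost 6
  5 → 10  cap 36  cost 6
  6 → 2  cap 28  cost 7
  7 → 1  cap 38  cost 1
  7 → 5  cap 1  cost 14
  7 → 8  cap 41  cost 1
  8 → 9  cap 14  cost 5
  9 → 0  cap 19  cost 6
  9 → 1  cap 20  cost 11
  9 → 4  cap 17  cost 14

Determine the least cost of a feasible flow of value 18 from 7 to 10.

shortest-cost path #1: 7→1→3→10 push 16 @ unit cost 13 (adds 208)
shortest-cost path #2: 7→5→10 push 1 @ unit cost 20 (adds 20)
shortest-cost path #3: 7→1→3→4→10 push 1 @ unit cost 22 (adds 22)
total cost = 250

Minimum cost for 18 units: 250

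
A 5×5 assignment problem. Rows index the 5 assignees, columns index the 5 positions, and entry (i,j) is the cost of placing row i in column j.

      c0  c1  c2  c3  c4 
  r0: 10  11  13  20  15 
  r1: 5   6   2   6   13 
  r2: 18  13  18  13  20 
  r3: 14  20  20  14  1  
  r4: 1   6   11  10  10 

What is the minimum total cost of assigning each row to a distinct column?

optimal assignment: row0→col1 (cost 11), row1→col2 (cost 2), row2→col3 (cost 13), row3→col4 (cost 1), row4→col0 (cost 1)
total = 11 + 2 + 13 + 1 + 1 = 28

Minimum assignment cost: 28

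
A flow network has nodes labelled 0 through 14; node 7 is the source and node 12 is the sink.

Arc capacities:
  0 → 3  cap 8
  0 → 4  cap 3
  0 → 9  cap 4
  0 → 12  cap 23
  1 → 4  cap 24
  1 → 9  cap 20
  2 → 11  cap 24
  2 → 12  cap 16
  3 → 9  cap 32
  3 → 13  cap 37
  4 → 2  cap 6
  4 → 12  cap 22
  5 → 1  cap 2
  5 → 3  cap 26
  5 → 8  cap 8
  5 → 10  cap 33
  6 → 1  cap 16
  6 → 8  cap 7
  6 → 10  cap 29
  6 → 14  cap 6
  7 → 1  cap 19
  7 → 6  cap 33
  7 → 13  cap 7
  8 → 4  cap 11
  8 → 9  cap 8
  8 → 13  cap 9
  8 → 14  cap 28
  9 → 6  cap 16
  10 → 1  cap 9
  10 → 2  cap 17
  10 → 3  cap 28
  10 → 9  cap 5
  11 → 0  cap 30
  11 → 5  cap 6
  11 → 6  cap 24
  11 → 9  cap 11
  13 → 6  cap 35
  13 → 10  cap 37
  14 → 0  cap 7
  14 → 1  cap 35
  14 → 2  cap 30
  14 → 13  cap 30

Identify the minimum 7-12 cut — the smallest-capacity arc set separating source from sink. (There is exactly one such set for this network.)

augment #1: 7→1→4→12 push 19
augment #2: 7→6→1→4→12 push 3
augment #3: 7→6→10→2→12 push 16
augment #4: 7→6→14→0→12 push 6
augment #5: 7→6→8→14→0→12 push 1
augment #6: 7→6→10→2→11→0→12 push 1
augment #7: 7→6→1→4→2→11→0→12 push 2
augment #8: 7→6→8→4→2→11→0→12 push 4
augment #9: 7→13→6→8→14→2→11→0→12 push 2
max flow = 54; residual-reachable set from 7 gives S-side
cut edges (S→T): {(1,4), (6,8), (6,14), (10,2)} total cap 54

Min-cut arcs: {(1,4), (6,8), (6,14), (10,2)} (total capacity 54)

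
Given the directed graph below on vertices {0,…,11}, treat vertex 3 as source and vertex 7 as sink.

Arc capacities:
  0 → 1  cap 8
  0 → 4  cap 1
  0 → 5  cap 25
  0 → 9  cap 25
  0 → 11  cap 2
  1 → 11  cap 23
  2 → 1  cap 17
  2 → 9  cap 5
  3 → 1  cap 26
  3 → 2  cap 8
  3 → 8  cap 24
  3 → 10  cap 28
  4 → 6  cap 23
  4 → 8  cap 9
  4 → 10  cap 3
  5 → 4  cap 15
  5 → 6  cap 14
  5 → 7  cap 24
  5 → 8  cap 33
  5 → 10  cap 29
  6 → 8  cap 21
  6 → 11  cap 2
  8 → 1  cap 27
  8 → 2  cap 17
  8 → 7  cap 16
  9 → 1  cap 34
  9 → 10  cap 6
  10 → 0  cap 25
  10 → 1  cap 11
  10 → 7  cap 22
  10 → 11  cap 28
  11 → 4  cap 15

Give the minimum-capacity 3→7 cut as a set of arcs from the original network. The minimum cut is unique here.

augment #1: 3→8→7 push 16
augment #2: 3→10→7 push 22
augment #3: 3→10→0→5→7 push 6
augment #4: 3→2→9→10→0→5→7 push 5
augment #5: 3→1→11→4→10→0→5→7 push 3
max flow = 52; residual-reachable set from 3 gives S-side
cut edges (S→T): {(2,9), (3,10), (4,10), (8,7)} total cap 52

Min-cut arcs: {(2,9), (3,10), (4,10), (8,7)} (total capacity 52)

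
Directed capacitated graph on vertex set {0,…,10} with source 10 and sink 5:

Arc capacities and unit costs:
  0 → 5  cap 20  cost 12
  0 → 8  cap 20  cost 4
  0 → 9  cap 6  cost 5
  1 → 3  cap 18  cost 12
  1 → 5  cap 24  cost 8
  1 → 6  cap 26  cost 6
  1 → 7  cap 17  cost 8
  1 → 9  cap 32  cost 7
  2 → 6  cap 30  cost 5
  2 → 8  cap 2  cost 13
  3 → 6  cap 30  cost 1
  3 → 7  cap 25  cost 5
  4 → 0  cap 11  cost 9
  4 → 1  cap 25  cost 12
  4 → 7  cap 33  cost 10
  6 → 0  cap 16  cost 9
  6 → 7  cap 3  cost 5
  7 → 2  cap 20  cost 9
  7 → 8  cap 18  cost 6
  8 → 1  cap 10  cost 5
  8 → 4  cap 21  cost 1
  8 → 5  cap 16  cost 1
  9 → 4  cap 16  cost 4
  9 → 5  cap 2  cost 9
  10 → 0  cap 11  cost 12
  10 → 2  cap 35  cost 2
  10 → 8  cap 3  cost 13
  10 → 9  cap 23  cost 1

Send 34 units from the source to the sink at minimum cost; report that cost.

shortest-cost path #1: 10→9→5 push 2 @ unit cost 10 (adds 20)
shortest-cost path #2: 10→8→5 push 3 @ unit cost 14 (adds 42)
shortest-cost path #3: 10→2→8→5 push 2 @ unit cost 16 (adds 32)
shortest-cost path #4: 10→0→8→5 push 11 @ unit cost 17 (adds 187)
shortest-cost path #5: 10→9→4→1→5 push 16 @ unit cost 25 (adds 400)
total cost = 681

Minimum cost for 34 units: 681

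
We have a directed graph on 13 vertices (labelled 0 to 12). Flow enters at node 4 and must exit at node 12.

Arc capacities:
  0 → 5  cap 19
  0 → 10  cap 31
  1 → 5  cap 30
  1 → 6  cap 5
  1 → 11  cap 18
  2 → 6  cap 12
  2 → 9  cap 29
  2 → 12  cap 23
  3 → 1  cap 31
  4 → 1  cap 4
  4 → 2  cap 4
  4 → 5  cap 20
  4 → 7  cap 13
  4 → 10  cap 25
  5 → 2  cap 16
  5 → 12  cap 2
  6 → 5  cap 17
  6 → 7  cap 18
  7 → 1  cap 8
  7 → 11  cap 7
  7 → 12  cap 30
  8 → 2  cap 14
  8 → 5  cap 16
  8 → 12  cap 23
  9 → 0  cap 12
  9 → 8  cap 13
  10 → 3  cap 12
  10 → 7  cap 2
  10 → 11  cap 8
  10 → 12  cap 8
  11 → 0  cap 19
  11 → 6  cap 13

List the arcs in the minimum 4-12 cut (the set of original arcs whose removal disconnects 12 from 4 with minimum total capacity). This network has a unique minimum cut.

augment #1: 4→2→12 push 4
augment #2: 4→5→12 push 2
augment #3: 4→7→12 push 13
augment #4: 4→10→12 push 8
augment #5: 4→5→2→12 push 16
augment #6: 4→10→7→12 push 2
augment #7: 4→1→6→7→12 push 4
augment #8: 4→10→11→6→7→12 push 8
augment #9: 4→10→3→1→6→7→12 push 1
augment #10: 4→10→3→1→11→6→7→12 push 2
max flow = 60; residual-reachable set from 4 gives S-side
cut edges (S→T): {(4,2), (5,2), (5,12), (7,12), (10,12)} total cap 60

Min-cut arcs: {(4,2), (5,2), (5,12), (7,12), (10,12)} (total capacity 60)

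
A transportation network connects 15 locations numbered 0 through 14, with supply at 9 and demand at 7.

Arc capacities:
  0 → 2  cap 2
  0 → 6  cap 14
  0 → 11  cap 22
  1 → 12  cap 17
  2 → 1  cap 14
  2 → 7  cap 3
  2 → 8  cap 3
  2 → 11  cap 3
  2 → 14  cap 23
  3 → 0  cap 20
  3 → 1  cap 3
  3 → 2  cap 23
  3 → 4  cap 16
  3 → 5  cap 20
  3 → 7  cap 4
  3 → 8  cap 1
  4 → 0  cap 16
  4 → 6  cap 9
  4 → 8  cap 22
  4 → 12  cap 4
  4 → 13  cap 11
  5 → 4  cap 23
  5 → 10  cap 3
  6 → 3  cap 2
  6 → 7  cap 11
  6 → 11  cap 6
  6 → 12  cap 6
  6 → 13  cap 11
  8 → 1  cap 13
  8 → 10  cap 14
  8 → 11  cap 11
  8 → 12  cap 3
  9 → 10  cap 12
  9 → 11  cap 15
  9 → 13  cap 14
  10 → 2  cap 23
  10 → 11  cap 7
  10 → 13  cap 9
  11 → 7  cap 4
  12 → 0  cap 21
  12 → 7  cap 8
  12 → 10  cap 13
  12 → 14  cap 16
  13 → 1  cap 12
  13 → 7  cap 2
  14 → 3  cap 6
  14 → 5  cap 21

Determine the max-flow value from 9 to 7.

augment #1: 9→11→7 bottleneck 4, total now 4
augment #2: 9→13→7 bottleneck 2, total now 6
augment #3: 9→10→2→7 bottleneck 3, total now 9
augment #4: 9→13→1→12→7 bottleneck 8, total now 17
augment #5: 9→10→2→14→3→7 bottleneck 4, total now 21
augment #6: 9→13→1→12→0→6→7 bottleneck 4, total now 25
augment #7: 9→10→2→1→12→0→6→7 bottleneck 5, total now 30

Maximum flow value: 30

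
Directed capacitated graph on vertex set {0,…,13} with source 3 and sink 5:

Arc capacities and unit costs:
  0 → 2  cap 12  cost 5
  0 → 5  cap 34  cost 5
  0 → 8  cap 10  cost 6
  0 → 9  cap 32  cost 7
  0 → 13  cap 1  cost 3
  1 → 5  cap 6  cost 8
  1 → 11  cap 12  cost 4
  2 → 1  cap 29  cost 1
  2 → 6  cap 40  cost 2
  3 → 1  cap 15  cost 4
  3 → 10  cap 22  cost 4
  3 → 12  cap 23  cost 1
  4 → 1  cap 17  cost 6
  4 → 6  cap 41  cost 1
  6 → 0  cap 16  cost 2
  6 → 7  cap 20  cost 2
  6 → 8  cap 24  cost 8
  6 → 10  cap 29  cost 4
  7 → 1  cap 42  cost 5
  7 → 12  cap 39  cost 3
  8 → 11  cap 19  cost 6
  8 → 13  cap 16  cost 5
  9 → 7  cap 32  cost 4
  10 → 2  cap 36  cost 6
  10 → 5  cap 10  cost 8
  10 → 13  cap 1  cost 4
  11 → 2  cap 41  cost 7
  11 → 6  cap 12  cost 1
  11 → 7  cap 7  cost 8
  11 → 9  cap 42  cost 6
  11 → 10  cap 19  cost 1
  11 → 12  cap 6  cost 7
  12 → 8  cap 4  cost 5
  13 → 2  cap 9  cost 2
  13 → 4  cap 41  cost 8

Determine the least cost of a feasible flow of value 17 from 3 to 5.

Minimum cost for 17 units: 208

shortest-cost path #1: 3→10→5 push 10 @ unit cost 12 (adds 120)
shortest-cost path #2: 3→1→5 push 6 @ unit cost 12 (adds 72)
shortest-cost path #3: 3→1→11→6→0→5 push 1 @ unit cost 16 (adds 16)
total cost = 208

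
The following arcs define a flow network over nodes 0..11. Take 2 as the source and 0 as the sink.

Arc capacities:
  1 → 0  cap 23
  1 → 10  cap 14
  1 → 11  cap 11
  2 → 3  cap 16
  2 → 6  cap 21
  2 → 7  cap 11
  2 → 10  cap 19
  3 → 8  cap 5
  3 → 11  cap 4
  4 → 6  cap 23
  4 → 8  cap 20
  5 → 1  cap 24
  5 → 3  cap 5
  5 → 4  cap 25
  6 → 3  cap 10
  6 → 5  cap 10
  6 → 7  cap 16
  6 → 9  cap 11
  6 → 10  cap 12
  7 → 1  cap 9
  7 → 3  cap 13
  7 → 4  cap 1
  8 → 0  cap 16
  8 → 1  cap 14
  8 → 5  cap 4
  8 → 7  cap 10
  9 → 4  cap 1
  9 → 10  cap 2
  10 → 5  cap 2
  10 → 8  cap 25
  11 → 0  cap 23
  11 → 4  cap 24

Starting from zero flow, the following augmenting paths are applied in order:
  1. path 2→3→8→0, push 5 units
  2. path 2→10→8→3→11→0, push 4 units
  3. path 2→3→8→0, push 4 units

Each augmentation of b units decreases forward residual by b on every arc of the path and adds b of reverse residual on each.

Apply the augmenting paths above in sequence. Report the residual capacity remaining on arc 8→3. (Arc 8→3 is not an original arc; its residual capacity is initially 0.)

Residual capacity of (8,3): 5

after path 1 (2→3→8→0, push 5): res(8,3)=5
after path 2 (2→10→8→3→11→0, push 4): res(8,3)=1
after path 3 (2→3→8→0, push 4): res(8,3)=5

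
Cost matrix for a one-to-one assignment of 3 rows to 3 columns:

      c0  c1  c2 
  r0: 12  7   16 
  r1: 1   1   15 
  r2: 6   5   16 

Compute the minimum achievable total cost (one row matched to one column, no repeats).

optimal assignment: row0→col2 (cost 16), row1→col0 (cost 1), row2→col1 (cost 5)
total = 16 + 1 + 5 = 22

Minimum assignment cost: 22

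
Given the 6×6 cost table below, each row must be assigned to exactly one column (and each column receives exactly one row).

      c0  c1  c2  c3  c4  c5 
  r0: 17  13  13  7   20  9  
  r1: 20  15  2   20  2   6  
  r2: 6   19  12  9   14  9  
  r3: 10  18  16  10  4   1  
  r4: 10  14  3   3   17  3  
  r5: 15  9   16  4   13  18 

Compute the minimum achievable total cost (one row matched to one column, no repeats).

Minimum assignment cost: 28

optimal assignment: row0→col3 (cost 7), row1→col4 (cost 2), row2→col0 (cost 6), row3→col5 (cost 1), row4→col2 (cost 3), row5→col1 (cost 9)
total = 7 + 2 + 6 + 1 + 3 + 9 = 28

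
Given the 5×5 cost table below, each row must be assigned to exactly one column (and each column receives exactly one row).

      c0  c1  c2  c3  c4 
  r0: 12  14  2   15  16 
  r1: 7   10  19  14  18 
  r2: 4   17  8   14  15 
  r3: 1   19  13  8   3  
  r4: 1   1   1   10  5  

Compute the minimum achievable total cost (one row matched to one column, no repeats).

Minimum assignment cost: 24

optimal assignment: row0→col2 (cost 2), row1→col3 (cost 14), row2→col0 (cost 4), row3→col4 (cost 3), row4→col1 (cost 1)
total = 2 + 14 + 4 + 3 + 1 = 24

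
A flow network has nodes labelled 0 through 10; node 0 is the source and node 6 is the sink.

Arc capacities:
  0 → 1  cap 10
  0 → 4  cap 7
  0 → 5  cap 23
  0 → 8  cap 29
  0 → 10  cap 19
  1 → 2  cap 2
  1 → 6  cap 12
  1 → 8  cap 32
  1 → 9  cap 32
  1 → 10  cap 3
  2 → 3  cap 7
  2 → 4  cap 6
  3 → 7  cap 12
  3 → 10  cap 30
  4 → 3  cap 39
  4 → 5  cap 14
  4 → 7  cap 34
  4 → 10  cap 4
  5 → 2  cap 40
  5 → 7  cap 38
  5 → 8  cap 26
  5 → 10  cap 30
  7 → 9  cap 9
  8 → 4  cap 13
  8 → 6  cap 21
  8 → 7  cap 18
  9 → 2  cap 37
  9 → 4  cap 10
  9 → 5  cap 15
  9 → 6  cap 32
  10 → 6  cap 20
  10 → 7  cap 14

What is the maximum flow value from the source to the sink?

augment #1: 0→1→6 bottleneck 10, total now 10
augment #2: 0→8→6 bottleneck 21, total now 31
augment #3: 0→10→6 bottleneck 19, total now 50
augment #4: 0→4→10→6 bottleneck 1, total now 51
augment #5: 0→4→7→9→6 bottleneck 6, total now 57
augment #6: 0→5→7→9→6 bottleneck 3, total now 60

Maximum flow value: 60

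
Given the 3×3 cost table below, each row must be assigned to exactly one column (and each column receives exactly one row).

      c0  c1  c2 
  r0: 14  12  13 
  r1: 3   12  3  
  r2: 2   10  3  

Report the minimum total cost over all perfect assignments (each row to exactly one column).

Minimum assignment cost: 17

optimal assignment: row0→col1 (cost 12), row1→col2 (cost 3), row2→col0 (cost 2)
total = 12 + 3 + 2 = 17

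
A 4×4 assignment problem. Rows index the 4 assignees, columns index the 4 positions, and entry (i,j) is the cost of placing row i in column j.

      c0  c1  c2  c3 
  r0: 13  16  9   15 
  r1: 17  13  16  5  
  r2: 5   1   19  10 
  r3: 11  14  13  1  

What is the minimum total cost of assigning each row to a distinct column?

optimal assignment: row0→col2 (cost 9), row1→col3 (cost 5), row2→col1 (cost 1), row3→col0 (cost 11)
total = 9 + 5 + 1 + 11 = 26

Minimum assignment cost: 26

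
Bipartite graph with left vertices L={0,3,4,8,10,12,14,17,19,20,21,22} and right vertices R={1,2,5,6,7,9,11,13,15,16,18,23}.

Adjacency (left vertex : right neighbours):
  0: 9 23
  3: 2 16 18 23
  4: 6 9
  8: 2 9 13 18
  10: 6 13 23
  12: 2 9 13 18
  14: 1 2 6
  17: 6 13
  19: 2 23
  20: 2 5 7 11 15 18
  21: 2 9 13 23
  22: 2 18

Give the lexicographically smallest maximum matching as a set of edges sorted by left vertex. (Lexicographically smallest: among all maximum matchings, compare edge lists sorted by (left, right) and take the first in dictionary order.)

Lex-smallest maximum matching: {(0,9), (3,16), (4,6), (8,2), (10,13), (12,18), (14,1), (19,23), (20,5)}

|M| = 9 (so the lex-smallest maximum matching has 9 edges)
process left vertices in ascending order; for each, take the smallest-labelled available neighbour that still permits 9 edges overall, or leave it unmatched if none does
lex-smallest matching: {0-9, 3-16, 4-6, 8-2, 10-13, 12-18, 14-1, 19-23, 20-5}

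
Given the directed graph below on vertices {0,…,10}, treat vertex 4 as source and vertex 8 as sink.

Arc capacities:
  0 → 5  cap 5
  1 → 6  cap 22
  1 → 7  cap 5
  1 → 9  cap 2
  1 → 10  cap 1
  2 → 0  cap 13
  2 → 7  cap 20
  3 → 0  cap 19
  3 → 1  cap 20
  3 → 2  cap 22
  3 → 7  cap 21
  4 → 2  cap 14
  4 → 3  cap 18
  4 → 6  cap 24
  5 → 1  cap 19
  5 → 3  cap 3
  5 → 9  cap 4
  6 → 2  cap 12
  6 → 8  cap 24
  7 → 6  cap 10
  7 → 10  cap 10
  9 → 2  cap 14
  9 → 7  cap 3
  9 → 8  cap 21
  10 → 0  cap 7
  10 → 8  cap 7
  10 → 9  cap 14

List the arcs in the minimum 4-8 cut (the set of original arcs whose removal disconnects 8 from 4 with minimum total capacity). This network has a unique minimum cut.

Min-cut arcs: {(1,9), (1,10), (5,9), (6,8), (7,10)} (total capacity 41)

augment #1: 4→6→8 push 24
augment #2: 4→2→7→10→8 push 7
augment #3: 4→3→1→9→8 push 2
augment #4: 4→2→0→5→9→8 push 4
augment #5: 4→2→7→10→9→8 push 3
augment #6: 4→3→1→10→9→8 push 1
max flow = 41; residual-reachable set from 4 gives S-side
cut edges (S→T): {(1,9), (1,10), (5,9), (6,8), (7,10)} total cap 41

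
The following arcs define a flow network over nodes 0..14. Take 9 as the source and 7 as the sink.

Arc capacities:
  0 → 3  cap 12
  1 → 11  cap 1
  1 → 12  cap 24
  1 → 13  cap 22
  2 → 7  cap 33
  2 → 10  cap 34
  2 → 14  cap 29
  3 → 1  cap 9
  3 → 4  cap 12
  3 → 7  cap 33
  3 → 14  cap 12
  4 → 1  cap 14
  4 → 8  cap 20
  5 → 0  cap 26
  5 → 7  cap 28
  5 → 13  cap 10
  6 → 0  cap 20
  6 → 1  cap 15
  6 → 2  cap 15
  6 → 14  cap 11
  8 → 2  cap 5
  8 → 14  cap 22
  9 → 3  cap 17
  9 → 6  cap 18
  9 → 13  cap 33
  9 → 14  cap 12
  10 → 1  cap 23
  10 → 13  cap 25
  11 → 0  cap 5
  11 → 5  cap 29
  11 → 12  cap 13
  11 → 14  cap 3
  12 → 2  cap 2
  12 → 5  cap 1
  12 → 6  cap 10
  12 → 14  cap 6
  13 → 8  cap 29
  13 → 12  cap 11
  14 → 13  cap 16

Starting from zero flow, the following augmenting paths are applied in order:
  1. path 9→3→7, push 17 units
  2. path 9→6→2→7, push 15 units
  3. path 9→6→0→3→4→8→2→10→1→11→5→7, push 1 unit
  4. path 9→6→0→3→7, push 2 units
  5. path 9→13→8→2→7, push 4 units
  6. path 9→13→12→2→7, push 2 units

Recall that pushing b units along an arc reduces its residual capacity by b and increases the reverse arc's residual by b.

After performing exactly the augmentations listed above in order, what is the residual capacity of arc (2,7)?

after path 1 (9→3→7, push 17): res(2,7)=33
after path 2 (9→6→2→7, push 15): res(2,7)=18
after path 3 (9→6→0→3→4→8→2→10→1→11→5→7, push 1): res(2,7)=18
after path 4 (9→6→0→3→7, push 2): res(2,7)=18
after path 5 (9→13→8→2→7, push 4): res(2,7)=14
after path 6 (9→13→12→2→7, push 2): res(2,7)=12

Residual capacity of (2,7): 12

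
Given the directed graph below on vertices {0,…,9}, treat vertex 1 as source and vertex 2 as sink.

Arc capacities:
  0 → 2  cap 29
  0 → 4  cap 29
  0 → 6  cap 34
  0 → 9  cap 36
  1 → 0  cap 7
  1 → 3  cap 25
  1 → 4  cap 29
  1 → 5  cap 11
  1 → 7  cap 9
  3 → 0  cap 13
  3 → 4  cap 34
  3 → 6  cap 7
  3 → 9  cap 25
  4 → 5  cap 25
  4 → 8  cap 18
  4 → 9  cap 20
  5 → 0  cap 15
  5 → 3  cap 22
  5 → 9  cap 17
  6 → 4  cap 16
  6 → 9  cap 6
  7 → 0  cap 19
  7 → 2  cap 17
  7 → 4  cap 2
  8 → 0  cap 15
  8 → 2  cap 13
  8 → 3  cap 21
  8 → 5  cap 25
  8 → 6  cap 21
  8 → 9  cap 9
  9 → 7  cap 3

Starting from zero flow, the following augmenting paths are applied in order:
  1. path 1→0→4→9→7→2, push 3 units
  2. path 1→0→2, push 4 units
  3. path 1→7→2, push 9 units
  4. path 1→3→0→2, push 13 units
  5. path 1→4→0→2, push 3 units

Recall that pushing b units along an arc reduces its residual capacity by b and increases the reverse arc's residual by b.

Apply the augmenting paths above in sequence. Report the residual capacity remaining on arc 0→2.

after path 1 (1→0→4→9→7→2, push 3): res(0,2)=29
after path 2 (1→0→2, push 4): res(0,2)=25
after path 3 (1→7→2, push 9): res(0,2)=25
after path 4 (1→3→0→2, push 13): res(0,2)=12
after path 5 (1→4→0→2, push 3): res(0,2)=9

Residual capacity of (0,2): 9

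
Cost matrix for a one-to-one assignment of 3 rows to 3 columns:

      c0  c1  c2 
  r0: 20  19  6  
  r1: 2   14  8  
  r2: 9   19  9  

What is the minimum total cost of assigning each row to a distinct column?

optimal assignment: row0→col2 (cost 6), row1→col0 (cost 2), row2→col1 (cost 19)
total = 6 + 2 + 19 = 27

Minimum assignment cost: 27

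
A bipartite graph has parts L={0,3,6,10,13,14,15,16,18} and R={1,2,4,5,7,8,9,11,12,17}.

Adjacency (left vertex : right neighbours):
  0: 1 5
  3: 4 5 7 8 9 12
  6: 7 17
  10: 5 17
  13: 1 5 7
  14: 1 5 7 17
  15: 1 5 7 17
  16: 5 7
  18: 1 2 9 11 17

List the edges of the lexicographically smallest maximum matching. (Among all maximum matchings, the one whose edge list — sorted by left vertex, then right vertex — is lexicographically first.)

Lex-smallest maximum matching: {(0,1), (3,4), (6,7), (10,5), (14,17), (18,2)}

|M| = 6 (so the lex-smallest maximum matching has 6 edges)
process left vertices in ascending order; for each, take the smallest-labelled available neighbour that still permits 6 edges overall, or leave it unmatched if none does
lex-smallest matching: {0-1, 3-4, 6-7, 10-5, 14-17, 18-2}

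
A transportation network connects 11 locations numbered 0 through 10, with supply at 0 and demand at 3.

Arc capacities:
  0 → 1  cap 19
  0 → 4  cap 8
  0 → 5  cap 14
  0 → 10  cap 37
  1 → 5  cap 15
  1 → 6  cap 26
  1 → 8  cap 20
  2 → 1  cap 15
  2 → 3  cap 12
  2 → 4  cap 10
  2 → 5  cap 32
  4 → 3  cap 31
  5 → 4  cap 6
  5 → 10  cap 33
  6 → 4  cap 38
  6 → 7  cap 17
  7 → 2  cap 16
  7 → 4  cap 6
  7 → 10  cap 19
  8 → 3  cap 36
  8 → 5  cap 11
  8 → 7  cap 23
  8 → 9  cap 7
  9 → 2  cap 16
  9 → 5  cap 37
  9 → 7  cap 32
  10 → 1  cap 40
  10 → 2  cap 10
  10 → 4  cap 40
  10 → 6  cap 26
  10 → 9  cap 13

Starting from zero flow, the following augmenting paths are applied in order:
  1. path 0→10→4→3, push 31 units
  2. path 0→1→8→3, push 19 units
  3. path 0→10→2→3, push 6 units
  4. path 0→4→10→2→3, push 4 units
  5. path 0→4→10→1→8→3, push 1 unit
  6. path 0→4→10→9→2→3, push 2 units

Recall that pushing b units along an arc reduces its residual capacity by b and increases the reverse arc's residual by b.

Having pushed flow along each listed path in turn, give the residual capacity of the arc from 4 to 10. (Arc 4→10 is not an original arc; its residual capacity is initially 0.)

Residual capacity of (4,10): 24

after path 1 (0→10→4→3, push 31): res(4,10)=31
after path 2 (0→1→8→3, push 19): res(4,10)=31
after path 3 (0→10→2→3, push 6): res(4,10)=31
after path 4 (0→4→10→2→3, push 4): res(4,10)=27
after path 5 (0→4→10→1→8→3, push 1): res(4,10)=26
after path 6 (0→4→10→9→2→3, push 2): res(4,10)=24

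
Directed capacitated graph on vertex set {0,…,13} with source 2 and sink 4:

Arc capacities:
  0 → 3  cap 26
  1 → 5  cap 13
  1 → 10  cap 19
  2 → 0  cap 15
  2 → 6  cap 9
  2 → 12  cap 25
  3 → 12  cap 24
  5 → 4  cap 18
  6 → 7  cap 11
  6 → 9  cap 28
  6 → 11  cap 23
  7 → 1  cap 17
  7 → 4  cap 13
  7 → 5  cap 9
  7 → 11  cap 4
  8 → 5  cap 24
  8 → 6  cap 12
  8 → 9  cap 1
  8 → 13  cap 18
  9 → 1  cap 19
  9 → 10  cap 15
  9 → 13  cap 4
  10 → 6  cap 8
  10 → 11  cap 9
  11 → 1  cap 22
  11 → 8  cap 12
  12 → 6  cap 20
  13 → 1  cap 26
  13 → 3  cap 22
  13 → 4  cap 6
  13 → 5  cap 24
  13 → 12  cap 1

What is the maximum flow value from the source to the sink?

augment #1: 2→6→7→4 bottleneck 9, total now 9
augment #2: 2→12→6→7→4 bottleneck 2, total now 11
augment #3: 2→12→6→9→13→4 bottleneck 4, total now 15
augment #4: 2→12→6→9→1→5→4 bottleneck 13, total now 28
augment #5: 2→12→6→11→8→5→4 bottleneck 1, total now 29

Maximum flow value: 29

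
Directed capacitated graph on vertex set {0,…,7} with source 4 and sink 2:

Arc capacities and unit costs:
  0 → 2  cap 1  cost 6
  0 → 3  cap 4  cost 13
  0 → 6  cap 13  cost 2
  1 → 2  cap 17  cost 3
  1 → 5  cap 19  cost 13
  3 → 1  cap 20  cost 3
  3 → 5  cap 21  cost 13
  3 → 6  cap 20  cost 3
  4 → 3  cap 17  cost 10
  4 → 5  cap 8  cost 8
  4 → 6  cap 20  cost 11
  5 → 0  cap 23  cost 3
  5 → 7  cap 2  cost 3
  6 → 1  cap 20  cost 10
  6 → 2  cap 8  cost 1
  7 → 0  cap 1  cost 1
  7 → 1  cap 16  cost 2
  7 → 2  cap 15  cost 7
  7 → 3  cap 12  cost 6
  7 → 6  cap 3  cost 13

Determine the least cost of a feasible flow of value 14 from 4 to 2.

Minimum cost for 14 units: 192

shortest-cost path #1: 4→6→2 push 8 @ unit cost 12 (adds 96)
shortest-cost path #2: 4→5→7→1→2 push 2 @ unit cost 16 (adds 32)
shortest-cost path #3: 4→3→1→2 push 4 @ unit cost 16 (adds 64)
total cost = 192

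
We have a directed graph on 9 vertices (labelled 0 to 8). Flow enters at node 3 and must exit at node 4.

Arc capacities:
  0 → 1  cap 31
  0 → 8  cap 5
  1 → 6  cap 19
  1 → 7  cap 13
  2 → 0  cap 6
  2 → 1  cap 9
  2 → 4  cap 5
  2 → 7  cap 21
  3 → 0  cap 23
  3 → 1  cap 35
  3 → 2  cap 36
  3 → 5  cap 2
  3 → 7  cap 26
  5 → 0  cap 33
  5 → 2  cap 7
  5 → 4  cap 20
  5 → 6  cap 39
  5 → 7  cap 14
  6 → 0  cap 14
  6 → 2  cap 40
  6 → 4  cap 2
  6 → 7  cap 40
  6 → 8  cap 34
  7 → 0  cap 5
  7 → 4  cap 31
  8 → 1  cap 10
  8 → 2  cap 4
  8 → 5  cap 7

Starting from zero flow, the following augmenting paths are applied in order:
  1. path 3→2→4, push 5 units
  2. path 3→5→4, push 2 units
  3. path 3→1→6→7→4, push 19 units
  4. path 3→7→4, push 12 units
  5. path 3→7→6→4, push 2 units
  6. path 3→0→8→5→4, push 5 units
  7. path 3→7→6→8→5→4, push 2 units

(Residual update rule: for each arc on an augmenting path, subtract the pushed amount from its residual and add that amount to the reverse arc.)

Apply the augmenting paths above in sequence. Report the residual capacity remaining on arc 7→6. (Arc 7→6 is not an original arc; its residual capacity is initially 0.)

Residual capacity of (7,6): 15

after path 1 (3→2→4, push 5): res(7,6)=0
after path 2 (3→5→4, push 2): res(7,6)=0
after path 3 (3→1→6→7→4, push 19): res(7,6)=19
after path 4 (3→7→4, push 12): res(7,6)=19
after path 5 (3→7→6→4, push 2): res(7,6)=17
after path 6 (3→0→8→5→4, push 5): res(7,6)=17
after path 7 (3→7→6→8→5→4, push 2): res(7,6)=15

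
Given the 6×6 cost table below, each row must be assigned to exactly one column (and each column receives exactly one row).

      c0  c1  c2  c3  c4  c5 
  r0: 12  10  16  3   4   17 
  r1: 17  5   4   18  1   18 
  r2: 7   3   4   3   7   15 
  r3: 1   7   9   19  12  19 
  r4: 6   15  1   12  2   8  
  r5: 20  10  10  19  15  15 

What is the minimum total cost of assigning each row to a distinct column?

optimal assignment: row0→col3 (cost 3), row1→col4 (cost 1), row2→col1 (cost 3), row3→col0 (cost 1), row4→col2 (cost 1), row5→col5 (cost 15)
total = 3 + 1 + 3 + 1 + 1 + 15 = 24

Minimum assignment cost: 24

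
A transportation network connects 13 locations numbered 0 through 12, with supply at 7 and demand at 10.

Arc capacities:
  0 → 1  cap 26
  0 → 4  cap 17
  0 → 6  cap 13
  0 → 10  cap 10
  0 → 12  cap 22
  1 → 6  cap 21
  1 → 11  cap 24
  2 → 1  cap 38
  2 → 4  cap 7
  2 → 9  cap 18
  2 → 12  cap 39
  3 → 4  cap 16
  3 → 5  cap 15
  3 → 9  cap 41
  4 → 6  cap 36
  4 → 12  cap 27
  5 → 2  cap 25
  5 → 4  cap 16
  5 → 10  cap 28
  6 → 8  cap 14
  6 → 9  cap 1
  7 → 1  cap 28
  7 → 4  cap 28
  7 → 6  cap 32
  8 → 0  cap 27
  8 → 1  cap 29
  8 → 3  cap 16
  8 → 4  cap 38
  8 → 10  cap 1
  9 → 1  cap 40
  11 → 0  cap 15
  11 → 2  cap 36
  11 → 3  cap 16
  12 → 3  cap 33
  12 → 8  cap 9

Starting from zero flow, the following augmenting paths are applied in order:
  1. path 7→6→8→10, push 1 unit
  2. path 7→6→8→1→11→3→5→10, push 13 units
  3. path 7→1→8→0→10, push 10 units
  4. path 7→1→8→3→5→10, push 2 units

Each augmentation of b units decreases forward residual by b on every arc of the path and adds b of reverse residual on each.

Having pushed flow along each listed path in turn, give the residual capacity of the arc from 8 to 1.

Residual capacity of (8,1): 28

after path 1 (7→6→8→10, push 1): res(8,1)=29
after path 2 (7→6→8→1→11→3→5→10, push 13): res(8,1)=16
after path 3 (7→1→8→0→10, push 10): res(8,1)=26
after path 4 (7→1→8→3→5→10, push 2): res(8,1)=28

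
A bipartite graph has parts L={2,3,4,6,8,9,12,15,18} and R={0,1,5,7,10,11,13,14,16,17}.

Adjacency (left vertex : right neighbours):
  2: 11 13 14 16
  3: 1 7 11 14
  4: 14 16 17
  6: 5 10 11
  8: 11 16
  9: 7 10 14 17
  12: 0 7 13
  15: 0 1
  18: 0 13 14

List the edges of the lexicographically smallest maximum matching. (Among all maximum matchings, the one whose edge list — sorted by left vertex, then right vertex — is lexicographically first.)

|M| = 9 (so the lex-smallest maximum matching has 9 edges)
process left vertices in ascending order; for each, take the smallest-labelled available neighbour that still permits 9 edges overall, or leave it unmatched if none does
lex-smallest matching: {2-11, 3-1, 4-14, 6-5, 8-16, 9-10, 12-7, 15-0, 18-13}

Lex-smallest maximum matching: {(2,11), (3,1), (4,14), (6,5), (8,16), (9,10), (12,7), (15,0), (18,13)}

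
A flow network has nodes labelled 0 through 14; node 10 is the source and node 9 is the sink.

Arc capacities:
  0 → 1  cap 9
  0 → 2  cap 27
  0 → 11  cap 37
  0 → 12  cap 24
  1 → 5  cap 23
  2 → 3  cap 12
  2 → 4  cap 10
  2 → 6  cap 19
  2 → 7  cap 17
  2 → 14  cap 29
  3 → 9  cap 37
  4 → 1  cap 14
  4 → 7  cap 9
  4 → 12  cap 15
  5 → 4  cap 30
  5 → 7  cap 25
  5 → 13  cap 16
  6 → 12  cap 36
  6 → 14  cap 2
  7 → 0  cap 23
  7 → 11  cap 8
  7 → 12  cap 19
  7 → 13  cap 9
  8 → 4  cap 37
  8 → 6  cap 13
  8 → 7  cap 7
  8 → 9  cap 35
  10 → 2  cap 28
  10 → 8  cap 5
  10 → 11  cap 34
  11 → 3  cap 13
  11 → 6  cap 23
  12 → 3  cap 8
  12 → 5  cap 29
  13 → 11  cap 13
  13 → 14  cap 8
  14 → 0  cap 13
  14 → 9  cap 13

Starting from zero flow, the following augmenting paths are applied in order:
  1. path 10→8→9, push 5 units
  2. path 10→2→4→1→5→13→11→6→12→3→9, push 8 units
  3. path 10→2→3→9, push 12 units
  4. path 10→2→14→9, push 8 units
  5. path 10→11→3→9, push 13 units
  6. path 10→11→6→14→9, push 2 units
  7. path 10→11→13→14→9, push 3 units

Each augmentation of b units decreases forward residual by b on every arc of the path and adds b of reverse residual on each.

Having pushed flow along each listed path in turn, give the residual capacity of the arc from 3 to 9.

after path 1 (10→8→9, push 5): res(3,9)=37
after path 2 (10→2→4→1→5→13→11→6→12→3→9, push 8): res(3,9)=29
after path 3 (10→2→3→9, push 12): res(3,9)=17
after path 4 (10→2→14→9, push 8): res(3,9)=17
after path 5 (10→11→3→9, push 13): res(3,9)=4
after path 6 (10→11→6→14→9, push 2): res(3,9)=4
after path 7 (10→11→13→14→9, push 3): res(3,9)=4

Residual capacity of (3,9): 4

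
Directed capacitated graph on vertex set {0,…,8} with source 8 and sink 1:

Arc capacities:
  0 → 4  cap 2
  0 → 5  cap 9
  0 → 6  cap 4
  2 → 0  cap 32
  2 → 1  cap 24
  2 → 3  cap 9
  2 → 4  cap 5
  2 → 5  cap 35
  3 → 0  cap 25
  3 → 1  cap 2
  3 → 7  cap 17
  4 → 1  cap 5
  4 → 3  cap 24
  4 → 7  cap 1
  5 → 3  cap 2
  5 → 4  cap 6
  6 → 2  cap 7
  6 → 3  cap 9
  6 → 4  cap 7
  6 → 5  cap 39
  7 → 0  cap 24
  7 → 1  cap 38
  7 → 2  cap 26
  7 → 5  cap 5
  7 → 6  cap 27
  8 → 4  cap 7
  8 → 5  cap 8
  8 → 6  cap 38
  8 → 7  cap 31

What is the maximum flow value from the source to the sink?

augment #1: 8→4→1 bottleneck 5, total now 5
augment #2: 8→7→1 bottleneck 31, total now 36
augment #3: 8→4→3→1 bottleneck 2, total now 38
augment #4: 8→6→2→1 bottleneck 7, total now 45
augment #5: 8→5→3→7→1 bottleneck 2, total now 47
augment #6: 8→5→4→7→1 bottleneck 1, total now 48
augment #7: 8→6→3→7→1 bottleneck 4, total now 52
augment #8: 8→6→3→7→2→1 bottleneck 5, total now 57
augment #9: 8→5→4→3→7→2→1 bottleneck 5, total now 62
augment #10: 8→6→4→3→7→2→1 bottleneck 1, total now 63

Maximum flow value: 63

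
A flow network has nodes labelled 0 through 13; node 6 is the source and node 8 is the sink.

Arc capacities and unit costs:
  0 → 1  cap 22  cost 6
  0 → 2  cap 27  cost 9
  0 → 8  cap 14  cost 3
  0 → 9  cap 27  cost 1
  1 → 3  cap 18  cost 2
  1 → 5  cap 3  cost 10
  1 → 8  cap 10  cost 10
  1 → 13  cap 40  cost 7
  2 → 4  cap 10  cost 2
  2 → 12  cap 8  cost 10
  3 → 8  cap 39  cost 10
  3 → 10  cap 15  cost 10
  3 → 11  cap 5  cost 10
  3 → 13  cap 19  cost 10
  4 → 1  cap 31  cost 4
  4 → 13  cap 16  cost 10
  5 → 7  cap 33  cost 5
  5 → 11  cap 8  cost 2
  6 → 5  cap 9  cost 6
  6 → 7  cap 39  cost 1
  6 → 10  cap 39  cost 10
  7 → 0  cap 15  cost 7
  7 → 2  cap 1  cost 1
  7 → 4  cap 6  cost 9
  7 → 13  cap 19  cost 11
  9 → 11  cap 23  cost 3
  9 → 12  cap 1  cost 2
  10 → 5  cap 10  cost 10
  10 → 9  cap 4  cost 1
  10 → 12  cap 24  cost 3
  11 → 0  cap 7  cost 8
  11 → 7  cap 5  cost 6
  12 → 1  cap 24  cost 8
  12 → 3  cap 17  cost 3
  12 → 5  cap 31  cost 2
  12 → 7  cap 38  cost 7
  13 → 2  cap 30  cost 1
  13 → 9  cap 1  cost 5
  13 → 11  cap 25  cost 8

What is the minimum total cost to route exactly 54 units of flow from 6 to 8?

Minimum cost for 54 units: 1255

shortest-cost path #1: 6→7→0→8 push 14 @ unit cost 11 (adds 154)
shortest-cost path #2: 6→7→2→4→1→8 push 1 @ unit cost 18 (adds 18)
shortest-cost path #3: 6→7→0→1→8 push 1 @ unit cost 24 (adds 24)
shortest-cost path #4: 6→7→4→1→8 push 6 @ unit cost 24 (adds 144)
shortest-cost path #5: 6→10→12→3→8 push 17 @ unit cost 26 (adds 442)
shortest-cost path #6: 6→7→13→2→4→1→8 push 2 @ unit cost 29 (adds 58)
shortest-cost path #7: 6→7→13→2→4→1→3→8 push 7 @ unit cost 31 (adds 217)
shortest-cost path #8: 6→10→12→1→3→8 push 6 @ unit cost 33 (adds 198)
total cost = 1255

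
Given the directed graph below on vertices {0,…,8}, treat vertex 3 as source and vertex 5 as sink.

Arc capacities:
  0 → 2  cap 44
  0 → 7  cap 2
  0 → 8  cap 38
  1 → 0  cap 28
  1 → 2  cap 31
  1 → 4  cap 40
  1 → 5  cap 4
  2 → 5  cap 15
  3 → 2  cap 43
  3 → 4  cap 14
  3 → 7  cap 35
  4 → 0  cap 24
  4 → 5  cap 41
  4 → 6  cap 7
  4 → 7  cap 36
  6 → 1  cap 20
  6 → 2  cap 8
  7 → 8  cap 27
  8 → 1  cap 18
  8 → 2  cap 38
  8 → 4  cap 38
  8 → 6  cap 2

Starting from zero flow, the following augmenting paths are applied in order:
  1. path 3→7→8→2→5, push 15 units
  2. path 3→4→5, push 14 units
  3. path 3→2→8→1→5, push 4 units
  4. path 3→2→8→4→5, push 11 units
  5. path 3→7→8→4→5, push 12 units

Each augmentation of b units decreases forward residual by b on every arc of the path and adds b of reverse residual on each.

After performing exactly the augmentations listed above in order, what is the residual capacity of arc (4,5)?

Residual capacity of (4,5): 4

after path 1 (3→7→8→2→5, push 15): res(4,5)=41
after path 2 (3→4→5, push 14): res(4,5)=27
after path 3 (3→2→8→1→5, push 4): res(4,5)=27
after path 4 (3→2→8→4→5, push 11): res(4,5)=16
after path 5 (3→7→8→4→5, push 12): res(4,5)=4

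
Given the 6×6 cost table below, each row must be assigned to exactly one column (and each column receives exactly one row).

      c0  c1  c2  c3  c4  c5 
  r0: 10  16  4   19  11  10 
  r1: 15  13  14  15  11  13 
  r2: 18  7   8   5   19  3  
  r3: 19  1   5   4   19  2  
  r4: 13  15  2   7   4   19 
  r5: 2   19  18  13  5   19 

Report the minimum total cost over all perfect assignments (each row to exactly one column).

optimal assignment: row0→col2 (cost 4), row1→col4 (cost 11), row2→col5 (cost 3), row3→col1 (cost 1), row4→col3 (cost 7), row5→col0 (cost 2)
total = 4 + 11 + 3 + 1 + 7 + 2 = 28

Minimum assignment cost: 28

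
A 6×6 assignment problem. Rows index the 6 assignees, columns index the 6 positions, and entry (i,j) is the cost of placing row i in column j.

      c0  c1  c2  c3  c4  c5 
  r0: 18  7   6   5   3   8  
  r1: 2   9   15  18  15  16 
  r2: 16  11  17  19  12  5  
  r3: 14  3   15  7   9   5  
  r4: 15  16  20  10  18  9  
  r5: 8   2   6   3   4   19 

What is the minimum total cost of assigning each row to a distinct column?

optimal assignment: row0→col4 (cost 3), row1→col0 (cost 2), row2→col5 (cost 5), row3→col1 (cost 3), row4→col3 (cost 10), row5→col2 (cost 6)
total = 3 + 2 + 5 + 3 + 10 + 6 = 29

Minimum assignment cost: 29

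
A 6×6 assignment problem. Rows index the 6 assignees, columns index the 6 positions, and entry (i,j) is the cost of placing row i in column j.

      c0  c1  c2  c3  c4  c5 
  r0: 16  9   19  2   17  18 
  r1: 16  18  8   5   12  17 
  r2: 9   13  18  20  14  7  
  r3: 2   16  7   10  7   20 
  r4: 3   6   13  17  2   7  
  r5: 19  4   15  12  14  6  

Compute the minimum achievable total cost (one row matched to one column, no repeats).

Minimum assignment cost: 25

optimal assignment: row0→col3 (cost 2), row1→col2 (cost 8), row2→col5 (cost 7), row3→col0 (cost 2), row4→col4 (cost 2), row5→col1 (cost 4)
total = 2 + 8 + 7 + 2 + 2 + 4 = 25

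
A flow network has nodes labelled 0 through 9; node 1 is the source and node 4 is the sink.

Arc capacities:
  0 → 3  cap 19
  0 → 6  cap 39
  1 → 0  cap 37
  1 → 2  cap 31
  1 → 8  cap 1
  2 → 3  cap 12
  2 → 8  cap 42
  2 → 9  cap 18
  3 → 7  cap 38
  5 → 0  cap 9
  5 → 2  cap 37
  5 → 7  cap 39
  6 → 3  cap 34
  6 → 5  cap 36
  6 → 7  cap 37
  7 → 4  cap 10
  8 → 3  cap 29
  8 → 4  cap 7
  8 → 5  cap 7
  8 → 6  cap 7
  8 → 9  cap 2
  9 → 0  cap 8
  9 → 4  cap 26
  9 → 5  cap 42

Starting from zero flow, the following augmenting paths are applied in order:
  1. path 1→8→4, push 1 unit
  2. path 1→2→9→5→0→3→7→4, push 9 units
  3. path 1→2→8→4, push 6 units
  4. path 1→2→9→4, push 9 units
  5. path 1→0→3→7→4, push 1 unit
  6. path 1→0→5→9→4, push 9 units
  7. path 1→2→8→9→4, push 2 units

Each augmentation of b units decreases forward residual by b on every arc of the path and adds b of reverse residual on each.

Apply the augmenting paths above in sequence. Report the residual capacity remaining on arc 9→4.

after path 1 (1→8→4, push 1): res(9,4)=26
after path 2 (1→2→9→5→0→3→7→4, push 9): res(9,4)=26
after path 3 (1→2→8→4, push 6): res(9,4)=26
after path 4 (1→2→9→4, push 9): res(9,4)=17
after path 5 (1→0→3→7→4, push 1): res(9,4)=17
after path 6 (1→0→5→9→4, push 9): res(9,4)=8
after path 7 (1→2→8→9→4, push 2): res(9,4)=6

Residual capacity of (9,4): 6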